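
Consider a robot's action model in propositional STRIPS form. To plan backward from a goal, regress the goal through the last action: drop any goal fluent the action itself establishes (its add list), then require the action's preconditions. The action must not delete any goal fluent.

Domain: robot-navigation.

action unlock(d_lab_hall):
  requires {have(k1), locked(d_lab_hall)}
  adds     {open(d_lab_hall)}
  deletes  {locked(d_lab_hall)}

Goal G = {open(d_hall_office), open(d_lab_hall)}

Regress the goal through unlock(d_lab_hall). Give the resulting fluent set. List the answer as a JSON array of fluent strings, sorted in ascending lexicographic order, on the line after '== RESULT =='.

Compute (G \ add) ∪ pre:
  G ∩ del = {}  (empty — regression defined)
  G \ add = {open(d_hall_office), open(d_lab_hall)} \ {open(d_lab_hall)} = {open(d_hall_office)}
  ∪ pre   = {open(d_hall_office)} ∪ {have(k1), locked(d_lab_hall)}
          = {have(k1), locked(d_lab_hall), open(d_hall_office)}

== RESULT ==
["have(k1)", "locked(d_lab_hall)", "open(d_hall_office)"]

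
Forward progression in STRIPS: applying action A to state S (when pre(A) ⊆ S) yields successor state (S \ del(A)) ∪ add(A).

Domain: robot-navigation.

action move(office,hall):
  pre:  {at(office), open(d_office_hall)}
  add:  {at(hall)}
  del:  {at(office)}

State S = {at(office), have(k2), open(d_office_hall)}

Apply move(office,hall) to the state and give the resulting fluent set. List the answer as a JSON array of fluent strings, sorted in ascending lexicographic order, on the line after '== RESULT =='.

Progress:
  pre ⊆ S: {at(office), open(d_office_hall)} ⊆ S  — applicable
  S \ del = {have(k2), open(d_office_hall)}
  ∪ add   = {at(hall), have(k2), open(d_office_hall)}

== RESULT ==
["at(hall)", "have(k2)", "open(d_office_hall)"]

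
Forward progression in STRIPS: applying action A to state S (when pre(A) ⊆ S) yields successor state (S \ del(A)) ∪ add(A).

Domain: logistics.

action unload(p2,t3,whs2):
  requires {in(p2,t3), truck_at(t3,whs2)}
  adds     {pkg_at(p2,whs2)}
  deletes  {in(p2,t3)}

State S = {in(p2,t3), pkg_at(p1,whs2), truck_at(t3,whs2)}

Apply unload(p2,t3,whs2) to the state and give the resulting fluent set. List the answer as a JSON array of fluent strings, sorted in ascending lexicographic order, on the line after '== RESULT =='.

Progress:
  pre ⊆ S: {in(p2,t3), truck_at(t3,whs2)} ⊆ S  — applicable
  S \ del = {pkg_at(p1,whs2), truck_at(t3,whs2)}
  ∪ add   = {pkg_at(p1,whs2), pkg_at(p2,whs2), truck_at(t3,whs2)}

== RESULT ==
["pkg_at(p1,whs2)", "pkg_at(p2,whs2)", "truck_at(t3,whs2)"]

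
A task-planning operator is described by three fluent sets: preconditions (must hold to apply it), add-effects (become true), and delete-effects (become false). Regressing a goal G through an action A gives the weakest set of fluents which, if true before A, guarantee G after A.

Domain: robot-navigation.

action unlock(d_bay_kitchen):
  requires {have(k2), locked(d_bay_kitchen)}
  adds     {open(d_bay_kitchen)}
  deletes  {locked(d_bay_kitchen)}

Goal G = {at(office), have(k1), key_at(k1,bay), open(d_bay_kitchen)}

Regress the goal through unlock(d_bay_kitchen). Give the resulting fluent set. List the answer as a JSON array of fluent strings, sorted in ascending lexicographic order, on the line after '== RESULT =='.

Compute (G \ add) ∪ pre:
  G ∩ del = {}  (empty — regression defined)
  G \ add = {at(office), have(k1), key_at(k1,bay), open(d_bay_kitchen)} \ {open(d_bay_kitchen)} = {at(office), have(k1), key_at(k1,bay)}
  ∪ pre   = {at(office), have(k1), key_at(k1,bay)} ∪ {have(k2), locked(d_bay_kitchen)}
          = {at(office), have(k1), have(k2), key_at(k1,bay), locked(d_bay_kitchen)}

== RESULT ==
["at(office)", "have(k1)", "have(k2)", "key_at(k1,bay)", "locked(d_bay_kitchen)"]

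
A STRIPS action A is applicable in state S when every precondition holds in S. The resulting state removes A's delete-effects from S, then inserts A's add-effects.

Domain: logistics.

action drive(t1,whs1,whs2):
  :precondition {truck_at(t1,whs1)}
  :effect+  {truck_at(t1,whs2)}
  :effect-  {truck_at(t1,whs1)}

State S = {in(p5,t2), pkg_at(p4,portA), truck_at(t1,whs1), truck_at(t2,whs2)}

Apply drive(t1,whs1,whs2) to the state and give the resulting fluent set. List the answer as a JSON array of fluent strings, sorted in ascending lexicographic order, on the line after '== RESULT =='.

Progress:
  pre ⊆ S: {truck_at(t1,whs1)} ⊆ S  — applicable
  S \ del = {in(p5,t2), pkg_at(p4,portA), truck_at(t2,whs2)}
  ∪ add   = {in(p5,t2), pkg_at(p4,portA), truck_at(t1,whs2), truck_at(t2,whs2)}

== RESULT ==
["in(p5,t2)", "pkg_at(p4,portA)", "truck_at(t1,whs2)", "truck_at(t2,whs2)"]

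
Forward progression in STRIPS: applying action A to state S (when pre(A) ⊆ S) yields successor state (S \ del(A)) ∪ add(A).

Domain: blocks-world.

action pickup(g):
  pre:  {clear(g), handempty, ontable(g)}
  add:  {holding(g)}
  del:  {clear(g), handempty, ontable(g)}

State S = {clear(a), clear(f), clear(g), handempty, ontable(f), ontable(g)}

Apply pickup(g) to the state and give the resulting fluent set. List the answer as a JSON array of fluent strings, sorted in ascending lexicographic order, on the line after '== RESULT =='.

Progress:
  pre ⊆ S: {clear(g), handempty, ontable(g)} ⊆ S  — applicable
  S \ del = {clear(a), clear(f), ontable(f)}
  ∪ add   = {clear(a), clear(f), holding(g), ontable(f)}

== RESULT ==
["clear(a)", "clear(f)", "holding(g)", "ontable(f)"]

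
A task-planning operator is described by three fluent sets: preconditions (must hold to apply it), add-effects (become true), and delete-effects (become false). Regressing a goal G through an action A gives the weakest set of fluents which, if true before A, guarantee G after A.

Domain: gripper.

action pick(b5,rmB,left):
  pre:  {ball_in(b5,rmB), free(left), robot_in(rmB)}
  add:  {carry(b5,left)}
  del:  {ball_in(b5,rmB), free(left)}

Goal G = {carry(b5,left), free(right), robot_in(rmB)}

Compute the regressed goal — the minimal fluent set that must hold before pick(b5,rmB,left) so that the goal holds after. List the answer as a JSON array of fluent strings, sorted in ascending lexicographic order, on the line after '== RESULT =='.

Compute (G \ add) ∪ pre:
  G ∩ del = {}  (empty — regression defined)
  G \ add = {carry(b5,left), free(right), robot_in(rmB)} \ {carry(b5,left)} = {free(right), robot_in(rmB)}
  ∪ pre   = {free(right), robot_in(rmB)} ∪ {ball_in(b5,rmB), free(left), robot_in(rmB)}
          = {ball_in(b5,rmB), free(left), free(right), robot_in(rmB)}

== RESULT ==
["ball_in(b5,rmB)", "free(left)", "free(right)", "robot_in(rmB)"]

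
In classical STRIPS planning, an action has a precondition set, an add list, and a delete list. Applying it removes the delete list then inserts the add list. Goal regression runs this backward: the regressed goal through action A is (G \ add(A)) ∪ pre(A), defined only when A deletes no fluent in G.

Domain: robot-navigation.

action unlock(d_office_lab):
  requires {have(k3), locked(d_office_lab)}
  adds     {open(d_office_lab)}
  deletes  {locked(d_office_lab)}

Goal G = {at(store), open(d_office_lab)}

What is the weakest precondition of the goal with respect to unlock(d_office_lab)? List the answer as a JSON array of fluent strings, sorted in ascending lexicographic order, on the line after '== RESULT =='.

Regress:
  G ∩ del = {}  (empty — regression defined)
  G \ add = {at(store), open(d_office_lab)} \ {open(d_office_lab)} = {at(store)}
  ∪ pre   = {at(store)} ∪ {have(k3), locked(d_office_lab)}
          = {at(store), have(k3), locked(d_office_lab)}

== RESULT ==
["at(store)", "have(k3)", "locked(d_office_lab)"]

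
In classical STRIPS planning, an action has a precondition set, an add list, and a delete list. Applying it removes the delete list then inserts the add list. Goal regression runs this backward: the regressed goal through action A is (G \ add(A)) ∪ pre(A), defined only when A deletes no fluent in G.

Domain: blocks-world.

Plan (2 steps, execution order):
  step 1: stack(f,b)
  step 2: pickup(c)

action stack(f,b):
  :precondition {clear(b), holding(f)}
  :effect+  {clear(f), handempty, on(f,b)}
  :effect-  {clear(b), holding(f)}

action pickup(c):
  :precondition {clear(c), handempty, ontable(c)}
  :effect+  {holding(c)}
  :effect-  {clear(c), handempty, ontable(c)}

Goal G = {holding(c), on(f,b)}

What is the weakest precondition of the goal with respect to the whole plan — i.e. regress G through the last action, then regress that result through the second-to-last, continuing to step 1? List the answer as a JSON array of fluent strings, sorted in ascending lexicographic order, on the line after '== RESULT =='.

Regress step by step:
  through step 2 (pickup(c)): drop {holding(c)}, keep {on(f,b)}, require {clear(c), handempty, ontable(c)}
    → {clear(c), handempty, on(f,b), ontable(c)}
  through step 1 (stack(f,b)): drop {handempty, on(f,b)}, keep {clear(c), ontable(c)}, require {clear(b), holding(f)}
    → {clear(b), clear(c), holding(f), ontable(c)}

== RESULT ==
["clear(b)", "clear(c)", "holding(f)", "ontable(c)"]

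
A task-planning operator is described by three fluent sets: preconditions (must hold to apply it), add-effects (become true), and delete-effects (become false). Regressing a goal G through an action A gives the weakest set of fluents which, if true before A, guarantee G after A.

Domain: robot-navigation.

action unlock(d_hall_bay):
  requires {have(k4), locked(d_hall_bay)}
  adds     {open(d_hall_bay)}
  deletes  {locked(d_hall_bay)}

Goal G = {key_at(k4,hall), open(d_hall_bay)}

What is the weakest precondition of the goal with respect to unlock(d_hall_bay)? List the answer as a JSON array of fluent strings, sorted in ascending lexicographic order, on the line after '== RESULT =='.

Compute (G \ add) ∪ pre:
  G ∩ del = {}  (empty — regression defined)
  G \ add = {key_at(k4,hall), open(d_hall_bay)} \ {open(d_hall_bay)} = {key_at(k4,hall)}
  ∪ pre   = {key_at(k4,hall)} ∪ {have(k4), locked(d_hall_bay)}
          = {have(k4), key_at(k4,hall), locked(d_hall_bay)}

== RESULT ==
["have(k4)", "key_at(k4,hall)", "locked(d_hall_bay)"]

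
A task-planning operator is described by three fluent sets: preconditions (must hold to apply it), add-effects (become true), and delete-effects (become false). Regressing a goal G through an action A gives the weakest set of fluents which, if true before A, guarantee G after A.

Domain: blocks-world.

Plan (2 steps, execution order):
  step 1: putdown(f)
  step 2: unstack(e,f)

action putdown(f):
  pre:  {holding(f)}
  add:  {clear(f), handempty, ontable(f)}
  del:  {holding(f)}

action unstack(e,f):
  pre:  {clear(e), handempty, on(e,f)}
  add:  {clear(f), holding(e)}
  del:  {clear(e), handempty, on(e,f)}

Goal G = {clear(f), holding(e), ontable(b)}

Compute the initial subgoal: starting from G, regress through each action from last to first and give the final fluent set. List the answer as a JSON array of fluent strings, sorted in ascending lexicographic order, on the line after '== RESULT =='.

Regress step by step:
  through step 2 (unstack(e,f)): drop {clear(f), holding(e)}, keep {ontable(b)}, require {clear(e), handempty, on(e,f)}
    → {clear(e), handempty, on(e,f), ontable(b)}
  through step 1 (putdown(f)): drop {handempty}, keep {clear(e), on(e,f), ontable(b)}, require {holding(f)}
    → {clear(e), holding(f), on(e,f), ontable(b)}

== RESULT ==
["clear(e)", "holding(f)", "on(e,f)", "ontable(b)"]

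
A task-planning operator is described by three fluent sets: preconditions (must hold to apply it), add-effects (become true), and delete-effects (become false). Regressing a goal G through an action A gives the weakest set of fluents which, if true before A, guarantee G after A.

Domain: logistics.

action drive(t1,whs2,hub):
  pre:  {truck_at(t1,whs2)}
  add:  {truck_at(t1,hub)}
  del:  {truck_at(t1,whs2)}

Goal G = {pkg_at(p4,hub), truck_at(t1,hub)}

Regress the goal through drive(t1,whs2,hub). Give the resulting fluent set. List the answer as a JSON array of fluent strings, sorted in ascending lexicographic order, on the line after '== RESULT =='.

Regress:
  G ∩ del = {}  (empty — regression defined)
  G \ add = {pkg_at(p4,hub), truck_at(t1,hub)} \ {truck_at(t1,hub)} = {pkg_at(p4,hub)}
  ∪ pre   = {pkg_at(p4,hub)} ∪ {truck_at(t1,whs2)}
          = {pkg_at(p4,hub), truck_at(t1,whs2)}

== RESULT ==
["pkg_at(p4,hub)", "truck_at(t1,whs2)"]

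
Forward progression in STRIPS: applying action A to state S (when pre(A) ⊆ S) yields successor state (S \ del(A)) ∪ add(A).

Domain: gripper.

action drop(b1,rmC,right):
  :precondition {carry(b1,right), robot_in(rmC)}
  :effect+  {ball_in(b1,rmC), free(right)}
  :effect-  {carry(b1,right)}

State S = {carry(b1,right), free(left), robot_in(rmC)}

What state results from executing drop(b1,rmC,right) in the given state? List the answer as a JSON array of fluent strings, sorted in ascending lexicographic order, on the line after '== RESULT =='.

Progress:
  pre ⊆ S: {carry(b1,right), robot_in(rmC)} ⊆ S  — applicable
  S \ del = {free(left), robot_in(rmC)}
  ∪ add   = {ball_in(b1,rmC), free(left), free(right), robot_in(rmC)}

== RESULT ==
["ball_in(b1,rmC)", "free(left)", "free(right)", "robot_in(rmC)"]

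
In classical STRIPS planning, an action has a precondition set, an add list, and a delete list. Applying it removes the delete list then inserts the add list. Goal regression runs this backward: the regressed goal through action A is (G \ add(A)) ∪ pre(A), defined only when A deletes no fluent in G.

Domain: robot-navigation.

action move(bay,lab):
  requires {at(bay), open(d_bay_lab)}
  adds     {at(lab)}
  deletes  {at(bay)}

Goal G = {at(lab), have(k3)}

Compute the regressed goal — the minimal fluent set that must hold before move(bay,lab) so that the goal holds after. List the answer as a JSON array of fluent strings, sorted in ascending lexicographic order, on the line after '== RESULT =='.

Compute (G \ add) ∪ pre:
  G ∩ del = {}  (empty — regression defined)
  G \ add = {at(lab), have(k3)} \ {at(lab)} = {have(k3)}
  ∪ pre   = {have(k3)} ∪ {at(bay), open(d_bay_lab)}
          = {at(bay), have(k3), open(d_bay_lab)}

== RESULT ==
["at(bay)", "have(k3)", "open(d_bay_lab)"]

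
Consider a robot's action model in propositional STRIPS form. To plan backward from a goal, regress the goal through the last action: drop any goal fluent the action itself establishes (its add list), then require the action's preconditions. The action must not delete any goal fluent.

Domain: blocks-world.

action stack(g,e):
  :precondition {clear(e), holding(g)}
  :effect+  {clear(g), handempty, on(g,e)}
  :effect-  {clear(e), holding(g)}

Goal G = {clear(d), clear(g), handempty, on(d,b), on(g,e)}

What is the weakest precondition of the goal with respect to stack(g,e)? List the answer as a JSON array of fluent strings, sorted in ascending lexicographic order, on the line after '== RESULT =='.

Regress:
  G ∩ del = {}  (empty — regression defined)
  G \ add = {clear(d), clear(g), handempty, on(d,b), on(g,e)} \ {clear(g), handempty, on(g,e)} = {clear(d), on(d,b)}
  ∪ pre   = {clear(d), on(d,b)} ∪ {clear(e), holding(g)}
          = {clear(d), clear(e), holding(g), on(d,b)}

== RESULT ==
["clear(d)", "clear(e)", "holding(g)", "on(d,b)"]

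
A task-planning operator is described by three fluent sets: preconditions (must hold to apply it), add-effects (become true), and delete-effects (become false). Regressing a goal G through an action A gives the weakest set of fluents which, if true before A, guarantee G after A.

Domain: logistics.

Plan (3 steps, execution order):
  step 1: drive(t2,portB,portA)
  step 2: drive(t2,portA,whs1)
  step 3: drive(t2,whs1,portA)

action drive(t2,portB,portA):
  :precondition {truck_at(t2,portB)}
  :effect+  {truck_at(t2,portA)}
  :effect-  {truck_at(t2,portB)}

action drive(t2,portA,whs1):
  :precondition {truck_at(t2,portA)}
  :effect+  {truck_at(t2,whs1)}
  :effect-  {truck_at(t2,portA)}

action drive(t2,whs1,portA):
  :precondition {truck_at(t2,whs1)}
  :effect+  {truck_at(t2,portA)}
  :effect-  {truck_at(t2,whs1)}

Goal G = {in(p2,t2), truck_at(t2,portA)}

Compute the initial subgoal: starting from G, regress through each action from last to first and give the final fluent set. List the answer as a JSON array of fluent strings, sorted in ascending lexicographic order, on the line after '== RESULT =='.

Regress step by step:
  through step 3 (drive(t2,whs1,portA)): drop {truck_at(t2,portA)}, keep {in(p2,t2)}, require {truck_at(t2,whs1)}
    → {in(p2,t2), truck_at(t2,whs1)}
  through step 2 (drive(t2,portA,whs1)): drop {truck_at(t2,whs1)}, keep {in(p2,t2)}, require {truck_at(t2,portA)}
    → {in(p2,t2), truck_at(t2,portA)}
  through step 1 (drive(t2,portB,portA)): drop {truck_at(t2,portA)}, keep {in(p2,t2)}, require {truck_at(t2,portB)}
    → {in(p2,t2), truck_at(t2,portB)}

== RESULT ==
["in(p2,t2)", "truck_at(t2,portB)"]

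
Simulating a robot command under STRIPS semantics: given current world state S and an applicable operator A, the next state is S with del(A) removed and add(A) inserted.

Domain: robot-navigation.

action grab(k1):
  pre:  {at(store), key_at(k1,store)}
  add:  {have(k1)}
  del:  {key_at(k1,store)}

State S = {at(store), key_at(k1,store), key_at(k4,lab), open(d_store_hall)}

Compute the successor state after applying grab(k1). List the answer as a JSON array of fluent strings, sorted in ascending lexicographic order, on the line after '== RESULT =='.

Progress:
  pre ⊆ S: {at(store), key_at(k1,store)} ⊆ S  — applicable
  S \ del = {at(store), key_at(k4,lab), open(d_store_hall)}
  ∪ add   = {at(store), have(k1), key_at(k4,lab), open(d_store_hall)}

== RESULT ==
["at(store)", "have(k1)", "key_at(k4,lab)", "open(d_store_hall)"]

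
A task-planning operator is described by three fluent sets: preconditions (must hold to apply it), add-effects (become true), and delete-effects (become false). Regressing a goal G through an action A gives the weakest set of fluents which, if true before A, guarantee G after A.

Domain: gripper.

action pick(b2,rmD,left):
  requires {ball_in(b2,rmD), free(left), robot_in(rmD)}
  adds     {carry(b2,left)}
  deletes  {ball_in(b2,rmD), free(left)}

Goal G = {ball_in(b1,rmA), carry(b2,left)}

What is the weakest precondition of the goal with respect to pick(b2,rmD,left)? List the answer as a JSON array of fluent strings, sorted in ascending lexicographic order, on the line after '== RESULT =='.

Compute (G \ add) ∪ pre:
  G ∩ del = {}  (empty — regression defined)
  G \ add = {ball_in(b1,rmA), carry(b2,left)} \ {carry(b2,left)} = {ball_in(b1,rmA)}
  ∪ pre   = {ball_in(b1,rmA)} ∪ {ball_in(b2,rmD), free(left), robot_in(rmD)}
          = {ball_in(b1,rmA), ball_in(b2,rmD), free(left), robot_in(rmD)}

== RESULT ==
["ball_in(b1,rmA)", "ball_in(b2,rmD)", "free(left)", "robot_in(rmD)"]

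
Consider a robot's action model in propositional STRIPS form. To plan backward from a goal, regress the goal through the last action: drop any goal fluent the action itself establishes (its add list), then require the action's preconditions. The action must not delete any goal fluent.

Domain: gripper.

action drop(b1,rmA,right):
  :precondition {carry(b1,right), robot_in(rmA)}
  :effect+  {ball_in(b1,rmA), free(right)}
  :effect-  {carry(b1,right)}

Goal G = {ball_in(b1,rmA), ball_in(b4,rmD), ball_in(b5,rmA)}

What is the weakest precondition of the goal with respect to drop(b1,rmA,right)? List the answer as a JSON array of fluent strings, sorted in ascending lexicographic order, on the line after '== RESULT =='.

Regress:
  G ∩ del = {}  (empty — regression defined)
  G \ add = {ball_in(b1,rmA), ball_in(b4,rmD), ball_in(b5,rmA)} \ {ball_in(b1,rmA), free(right)} = {ball_in(b4,rmD), ball_in(b5,rmA)}
  ∪ pre   = {ball_in(b4,rmD), ball_in(b5,rmA)} ∪ {carry(b1,right), robot_in(rmA)}
          = {ball_in(b4,rmD), ball_in(b5,rmA), carry(b1,right), robot_in(rmA)}

== RESULT ==
["ball_in(b4,rmD)", "ball_in(b5,rmA)", "carry(b1,right)", "robot_in(rmA)"]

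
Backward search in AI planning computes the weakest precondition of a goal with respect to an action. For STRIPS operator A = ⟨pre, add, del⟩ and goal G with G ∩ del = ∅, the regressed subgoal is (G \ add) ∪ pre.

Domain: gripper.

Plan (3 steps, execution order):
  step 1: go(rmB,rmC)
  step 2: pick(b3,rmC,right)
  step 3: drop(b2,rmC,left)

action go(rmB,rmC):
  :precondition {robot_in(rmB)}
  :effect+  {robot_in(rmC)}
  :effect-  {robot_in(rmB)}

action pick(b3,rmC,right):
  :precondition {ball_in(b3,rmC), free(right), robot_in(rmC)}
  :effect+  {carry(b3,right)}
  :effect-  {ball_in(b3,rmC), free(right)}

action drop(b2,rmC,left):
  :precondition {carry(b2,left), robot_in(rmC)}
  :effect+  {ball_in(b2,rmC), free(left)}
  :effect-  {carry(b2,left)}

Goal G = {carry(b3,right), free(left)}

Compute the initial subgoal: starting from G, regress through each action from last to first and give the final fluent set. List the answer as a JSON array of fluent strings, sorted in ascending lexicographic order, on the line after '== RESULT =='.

Regress step by step:
  through step 3 (drop(b2,rmC,left)): drop {free(left)}, keep {carry(b3,right)}, require {carry(b2,left), robot_in(rmC)}
    → {carry(b2,left), carry(b3,right), robot_in(rmC)}
  through step 2 (pick(b3,rmC,right)): drop {carry(b3,right)}, keep {carry(b2,left), robot_in(rmC)}, require {ball_in(b3,rmC), free(right), robot_in(rmC)}
    → {ball_in(b3,rmC), carry(b2,left), free(right), robot_in(rmC)}
  through step 1 (go(rmB,rmC)): drop {robot_in(rmC)}, keep {ball_in(b3,rmC), carry(b2,left), free(right)}, require {robot_in(rmB)}
    → {ball_in(b3,rmC), carry(b2,left), free(right), robot_in(rmB)}

== RESULT ==
["ball_in(b3,rmC)", "carry(b2,left)", "free(right)", "robot_in(rmB)"]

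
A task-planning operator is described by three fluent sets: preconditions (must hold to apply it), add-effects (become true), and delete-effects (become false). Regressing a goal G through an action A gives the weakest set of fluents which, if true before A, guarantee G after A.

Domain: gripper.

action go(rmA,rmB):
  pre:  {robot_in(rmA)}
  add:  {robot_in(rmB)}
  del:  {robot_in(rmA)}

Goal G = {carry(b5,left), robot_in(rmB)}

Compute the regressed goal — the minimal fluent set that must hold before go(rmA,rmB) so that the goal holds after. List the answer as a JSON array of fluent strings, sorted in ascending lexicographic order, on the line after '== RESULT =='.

Compute (G \ add) ∪ pre:
  G ∩ del = {}  (empty — regression defined)
  G \ add = {carry(b5,left), robot_in(rmB)} \ {robot_in(rmB)} = {carry(b5,left)}
  ∪ pre   = {carry(b5,left)} ∪ {robot_in(rmA)}
          = {carry(b5,left), robot_in(rmA)}

== RESULT ==
["carry(b5,left)", "robot_in(rmA)"]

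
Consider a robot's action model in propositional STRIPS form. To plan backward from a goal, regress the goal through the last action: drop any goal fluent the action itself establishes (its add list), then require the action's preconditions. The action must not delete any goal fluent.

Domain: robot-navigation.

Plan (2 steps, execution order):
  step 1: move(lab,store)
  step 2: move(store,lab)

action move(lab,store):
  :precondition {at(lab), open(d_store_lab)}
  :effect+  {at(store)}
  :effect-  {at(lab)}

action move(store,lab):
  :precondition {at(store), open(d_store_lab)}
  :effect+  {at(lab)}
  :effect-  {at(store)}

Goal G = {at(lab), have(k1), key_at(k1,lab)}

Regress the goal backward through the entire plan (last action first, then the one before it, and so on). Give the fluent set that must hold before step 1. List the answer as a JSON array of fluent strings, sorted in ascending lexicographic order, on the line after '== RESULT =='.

Regress step by step:
  through step 2 (move(store,lab)): drop {at(lab)}, keep {have(k1), key_at(k1,lab)}, require {at(store), open(d_store_lab)}
    → {at(store), have(k1), key_at(k1,lab), open(d_store_lab)}
  through step 1 (move(lab,store)): drop {at(store)}, keep {have(k1), key_at(k1,lab), open(d_store_lab)}, require {at(lab), open(d_store_lab)}
    → {at(lab), have(k1), key_at(k1,lab), open(d_store_lab)}

== RESULT ==
["at(lab)", "have(k1)", "key_at(k1,lab)", "open(d_store_lab)"]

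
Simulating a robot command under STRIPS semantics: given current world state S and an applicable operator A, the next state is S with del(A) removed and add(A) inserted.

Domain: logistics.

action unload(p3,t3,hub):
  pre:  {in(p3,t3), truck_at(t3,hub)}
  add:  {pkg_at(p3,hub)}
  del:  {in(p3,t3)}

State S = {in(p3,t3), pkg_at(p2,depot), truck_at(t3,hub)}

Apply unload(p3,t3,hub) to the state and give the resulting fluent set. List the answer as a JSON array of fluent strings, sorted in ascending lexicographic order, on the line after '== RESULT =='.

Compute (S \ del) ∪ add:
  pre ⊆ S: {in(p3,t3), truck_at(t3,hub)} ⊆ S  — applicable
  S \ del = {pkg_at(p2,depot), truck_at(t3,hub)}
  ∪ add   = {pkg_at(p2,depot), pkg_at(p3,hub), truck_at(t3,hub)}

== RESULT ==
["pkg_at(p2,depot)", "pkg_at(p3,hub)", "truck_at(t3,hub)"]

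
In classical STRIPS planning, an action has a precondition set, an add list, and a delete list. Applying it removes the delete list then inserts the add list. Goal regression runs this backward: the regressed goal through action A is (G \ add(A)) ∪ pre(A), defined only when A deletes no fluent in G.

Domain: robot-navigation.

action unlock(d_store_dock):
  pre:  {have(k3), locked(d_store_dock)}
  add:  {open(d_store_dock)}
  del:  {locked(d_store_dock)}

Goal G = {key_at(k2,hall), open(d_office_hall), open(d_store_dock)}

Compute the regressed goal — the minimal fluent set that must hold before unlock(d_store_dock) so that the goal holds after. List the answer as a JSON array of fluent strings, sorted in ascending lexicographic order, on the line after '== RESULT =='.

Regress:
  G ∩ del = {}  (empty — regression defined)
  G \ add = {key_at(k2,hall), open(d_office_hall), open(d_store_dock)} \ {open(d_store_dock)} = {key_at(k2,hall), open(d_office_hall)}
  ∪ pre   = {key_at(k2,hall), open(d_office_hall)} ∪ {have(k3), locked(d_store_dock)}
          = {have(k3), key_at(k2,hall), locked(d_store_dock), open(d_office_hall)}

== RESULT ==
["have(k3)", "key_at(k2,hall)", "locked(d_store_dock)", "open(d_office_hall)"]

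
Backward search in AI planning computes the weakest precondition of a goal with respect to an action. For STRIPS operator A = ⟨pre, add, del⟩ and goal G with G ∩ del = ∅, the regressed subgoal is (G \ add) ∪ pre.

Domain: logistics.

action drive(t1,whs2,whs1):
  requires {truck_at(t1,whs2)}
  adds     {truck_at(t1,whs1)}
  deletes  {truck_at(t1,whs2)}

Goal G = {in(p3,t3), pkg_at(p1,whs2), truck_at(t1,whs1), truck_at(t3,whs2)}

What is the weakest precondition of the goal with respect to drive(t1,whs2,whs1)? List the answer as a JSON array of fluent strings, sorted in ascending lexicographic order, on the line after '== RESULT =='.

Regress:
  G ∩ del = {}  (empty — regression defined)
  G \ add = {in(p3,t3), pkg_at(p1,whs2), truck_at(t1,whs1), truck_at(t3,whs2)} \ {truck_at(t1,whs1)} = {in(p3,t3), pkg_at(p1,whs2), truck_at(t3,whs2)}
  ∪ pre   = {in(p3,t3), pkg_at(p1,whs2), truck_at(t3,whs2)} ∪ {truck_at(t1,whs2)}
          = {in(p3,t3), pkg_at(p1,whs2), truck_at(t1,whs2), truck_at(t3,whs2)}

== RESULT ==
["in(p3,t3)", "pkg_at(p1,whs2)", "truck_at(t1,whs2)", "truck_at(t3,whs2)"]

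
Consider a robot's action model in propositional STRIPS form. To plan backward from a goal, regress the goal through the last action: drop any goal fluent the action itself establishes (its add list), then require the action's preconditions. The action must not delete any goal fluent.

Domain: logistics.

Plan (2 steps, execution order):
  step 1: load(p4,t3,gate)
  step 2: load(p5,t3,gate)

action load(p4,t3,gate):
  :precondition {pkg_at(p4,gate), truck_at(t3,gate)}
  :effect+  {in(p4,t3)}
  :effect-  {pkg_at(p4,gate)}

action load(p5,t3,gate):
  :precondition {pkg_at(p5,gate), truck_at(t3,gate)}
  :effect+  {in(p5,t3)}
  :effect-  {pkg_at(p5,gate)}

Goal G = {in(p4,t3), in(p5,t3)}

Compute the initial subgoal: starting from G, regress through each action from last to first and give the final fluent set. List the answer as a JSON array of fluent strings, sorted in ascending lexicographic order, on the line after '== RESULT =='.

Regress step by step:
  through step 2 (load(p5,t3,gate)): drop {in(p5,t3)}, keep {in(p4,t3)}, require {pkg_at(p5,gate), truck_at(t3,gate)}
    → {in(p4,t3), pkg_at(p5,gate), truck_at(t3,gate)}
  through step 1 (load(p4,t3,gate)): drop {in(p4,t3)}, keep {pkg_at(p5,gate), truck_at(t3,gate)}, require {pkg_at(p4,gate), truck_at(t3,gate)}
    → {pkg_at(p4,gate), pkg_at(p5,gate), truck_at(t3,gate)}

== RESULT ==
["pkg_at(p4,gate)", "pkg_at(p5,gate)", "truck_at(t3,gate)"]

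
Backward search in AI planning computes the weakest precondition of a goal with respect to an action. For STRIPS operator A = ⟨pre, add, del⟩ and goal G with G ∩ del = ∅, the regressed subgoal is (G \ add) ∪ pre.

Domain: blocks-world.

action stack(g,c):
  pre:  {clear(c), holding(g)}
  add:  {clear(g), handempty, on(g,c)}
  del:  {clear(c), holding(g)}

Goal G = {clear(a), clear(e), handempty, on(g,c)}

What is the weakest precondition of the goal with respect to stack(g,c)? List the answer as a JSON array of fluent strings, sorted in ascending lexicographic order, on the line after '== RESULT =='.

Compute (G \ add) ∪ pre:
  G ∩ del = {}  (empty — regression defined)
  G \ add = {clear(a), clear(e), handempty, on(g,c)} \ {clear(g), handempty, on(g,c)} = {clear(a), clear(e)}
  ∪ pre   = {clear(a), clear(e)} ∪ {clear(c), holding(g)}
          = {clear(a), clear(c), clear(e), holding(g)}

== RESULT ==
["clear(a)", "clear(c)", "clear(e)", "holding(g)"]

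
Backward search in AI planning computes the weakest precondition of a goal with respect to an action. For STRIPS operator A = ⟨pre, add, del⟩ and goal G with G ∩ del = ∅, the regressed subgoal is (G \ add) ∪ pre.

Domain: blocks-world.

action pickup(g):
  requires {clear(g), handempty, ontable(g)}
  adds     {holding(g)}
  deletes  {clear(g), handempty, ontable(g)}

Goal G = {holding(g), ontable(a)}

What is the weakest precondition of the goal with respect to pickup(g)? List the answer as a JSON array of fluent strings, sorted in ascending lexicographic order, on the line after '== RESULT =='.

Compute (G \ add) ∪ pre:
  G ∩ del = {}  (empty — regression defined)
  G \ add = {holding(g), ontable(a)} \ {holding(g)} = {ontable(a)}
  ∪ pre   = {ontable(a)} ∪ {clear(g), handempty, ontable(g)}
          = {clear(g), handempty, ontable(a), ontable(g)}

== RESULT ==
["clear(g)", "handempty", "ontable(a)", "ontable(g)"]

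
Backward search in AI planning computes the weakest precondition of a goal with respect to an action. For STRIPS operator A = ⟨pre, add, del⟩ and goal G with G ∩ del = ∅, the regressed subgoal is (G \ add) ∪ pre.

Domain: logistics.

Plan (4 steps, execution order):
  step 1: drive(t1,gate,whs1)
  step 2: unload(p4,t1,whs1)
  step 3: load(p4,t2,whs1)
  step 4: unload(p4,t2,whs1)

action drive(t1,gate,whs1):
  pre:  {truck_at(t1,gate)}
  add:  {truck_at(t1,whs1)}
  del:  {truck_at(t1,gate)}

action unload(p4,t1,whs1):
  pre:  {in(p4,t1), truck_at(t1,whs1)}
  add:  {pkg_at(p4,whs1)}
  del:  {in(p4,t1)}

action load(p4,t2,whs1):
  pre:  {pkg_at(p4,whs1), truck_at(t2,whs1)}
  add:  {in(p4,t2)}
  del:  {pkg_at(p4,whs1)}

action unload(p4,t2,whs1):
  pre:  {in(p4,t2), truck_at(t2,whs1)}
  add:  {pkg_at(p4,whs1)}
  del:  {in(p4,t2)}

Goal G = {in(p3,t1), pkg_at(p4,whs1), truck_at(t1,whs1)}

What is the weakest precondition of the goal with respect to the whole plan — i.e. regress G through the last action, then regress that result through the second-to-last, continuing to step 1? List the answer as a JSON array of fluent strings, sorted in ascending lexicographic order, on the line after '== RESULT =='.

Regress step by step:
  through step 4 (unload(p4,t2,whs1)): drop {pkg_at(p4,whs1)}, keep {in(p3,t1), truck_at(t1,whs1)}, require {in(p4,t2), truck_at(t2,whs1)}
    → {in(p3,t1), in(p4,t2), truck_at(t1,whs1), truck_at(t2,whs1)}
  through step 3 (load(p4,t2,whs1)): drop {in(p4,t2)}, keep {in(p3,t1), truck_at(t1,whs1), truck_at(t2,whs1)}, require {pkg_at(p4,whs1), truck_at(t2,whs1)}
    → {in(p3,t1), pkg_at(p4,whs1), truck_at(t1,whs1), truck_at(t2,whs1)}
  through step 2 (unload(p4,t1,whs1)): drop {pkg_at(p4,whs1)}, keep {in(p3,t1), truck_at(t1,whs1), truck_at(t2,whs1)}, require {in(p4,t1), truck_at(t1,whs1)}
    → {in(p3,t1), in(p4,t1), truck_at(t1,whs1), truck_at(t2,whs1)}
  through step 1 (drive(t1,gate,whs1)): drop {truck_at(t1,whs1)}, keep {in(p3,t1), in(p4,t1), truck_at(t2,whs1)}, require {truck_at(t1,gate)}
    → {in(p3,t1), in(p4,t1), truck_at(t1,gate), truck_at(t2,whs1)}

== RESULT ==
["in(p3,t1)", "in(p4,t1)", "truck_at(t1,gate)", "truck_at(t2,whs1)"]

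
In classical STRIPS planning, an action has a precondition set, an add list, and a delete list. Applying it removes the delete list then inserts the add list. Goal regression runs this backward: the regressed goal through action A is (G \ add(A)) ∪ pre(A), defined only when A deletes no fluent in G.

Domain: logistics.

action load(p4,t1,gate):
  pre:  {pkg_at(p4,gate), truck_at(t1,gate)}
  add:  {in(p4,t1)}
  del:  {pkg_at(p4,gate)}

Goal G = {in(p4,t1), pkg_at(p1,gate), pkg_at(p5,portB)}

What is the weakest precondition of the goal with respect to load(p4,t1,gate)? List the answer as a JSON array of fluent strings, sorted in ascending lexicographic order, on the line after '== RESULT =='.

Regress:
  G ∩ del = {}  (empty — regression defined)
  G \ add = {in(p4,t1), pkg_at(p1,gate), pkg_at(p5,portB)} \ {in(p4,t1)} = {pkg_at(p1,gate), pkg_at(p5,portB)}
  ∪ pre   = {pkg_at(p1,gate), pkg_at(p5,portB)} ∪ {pkg_at(p4,gate), truck_at(t1,gate)}
          = {pkg_at(p1,gate), pkg_at(p4,gate), pkg_at(p5,portB), truck_at(t1,gate)}

== RESULT ==
["pkg_at(p1,gate)", "pkg_at(p4,gate)", "pkg_at(p5,portB)", "truck_at(t1,gate)"]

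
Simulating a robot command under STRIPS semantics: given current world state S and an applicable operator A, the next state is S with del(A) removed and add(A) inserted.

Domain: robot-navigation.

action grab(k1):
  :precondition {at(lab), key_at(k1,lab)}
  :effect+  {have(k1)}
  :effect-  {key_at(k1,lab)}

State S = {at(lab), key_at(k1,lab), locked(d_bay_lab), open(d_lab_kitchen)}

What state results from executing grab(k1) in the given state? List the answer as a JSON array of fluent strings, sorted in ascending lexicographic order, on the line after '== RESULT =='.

Progress:
  pre ⊆ S: {at(lab), key_at(k1,lab)} ⊆ S  — applicable
  S \ del = {at(lab), locked(d_bay_lab), open(d_lab_kitchen)}
  ∪ add   = {at(lab), have(k1), locked(d_bay_lab), open(d_lab_kitchen)}

== RESULT ==
["at(lab)", "have(k1)", "locked(d_bay_lab)", "open(d_lab_kitchen)"]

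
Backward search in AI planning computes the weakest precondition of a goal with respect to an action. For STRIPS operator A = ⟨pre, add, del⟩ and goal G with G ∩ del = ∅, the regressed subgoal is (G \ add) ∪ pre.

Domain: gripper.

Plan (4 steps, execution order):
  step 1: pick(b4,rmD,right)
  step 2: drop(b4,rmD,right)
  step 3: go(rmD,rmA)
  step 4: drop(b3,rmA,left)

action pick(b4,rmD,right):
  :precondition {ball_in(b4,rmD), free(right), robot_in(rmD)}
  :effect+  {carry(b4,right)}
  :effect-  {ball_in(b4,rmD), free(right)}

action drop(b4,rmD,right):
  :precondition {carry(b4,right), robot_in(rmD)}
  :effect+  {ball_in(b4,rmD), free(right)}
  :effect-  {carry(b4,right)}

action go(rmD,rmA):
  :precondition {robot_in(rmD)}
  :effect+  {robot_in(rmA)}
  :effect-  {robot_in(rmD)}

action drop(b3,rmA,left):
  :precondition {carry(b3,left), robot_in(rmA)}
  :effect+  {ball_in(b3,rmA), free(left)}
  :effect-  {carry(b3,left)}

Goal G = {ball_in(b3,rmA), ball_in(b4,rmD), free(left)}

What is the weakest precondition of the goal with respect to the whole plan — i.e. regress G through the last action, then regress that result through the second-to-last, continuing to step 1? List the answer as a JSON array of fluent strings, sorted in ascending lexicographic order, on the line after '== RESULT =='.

Regress step by step:
  through step 4 (drop(b3,rmA,left)): drop {ball_in(b3,rmA), free(left)}, keep {ball_in(b4,rmD)}, require {carry(b3,left), robot_in(rmA)}
    → {ball_in(b4,rmD), carry(b3,left), robot_in(rmA)}
  through step 3 (go(rmD,rmA)): drop {robot_in(rmA)}, keep {ball_in(b4,rmD), carry(b3,left)}, require {robot_in(rmD)}
    → {ball_in(b4,rmD), carry(b3,left), robot_in(rmD)}
  through step 2 (drop(b4,rmD,right)): drop {ball_in(b4,rmD)}, keep {carry(b3,left), robot_in(rmD)}, require {carry(b4,right), robot_in(rmD)}
    → {carry(b3,left), carry(b4,right), robot_in(rmD)}
  through step 1 (pick(b4,rmD,right)): drop {carry(b4,right)}, keep {carry(b3,left), robot_in(rmD)}, require {ball_in(b4,rmD), free(right), robot_in(rmD)}
    → {ball_in(b4,rmD), carry(b3,left), free(right), robot_in(rmD)}

== RESULT ==
["ball_in(b4,rmD)", "carry(b3,left)", "free(right)", "robot_in(rmD)"]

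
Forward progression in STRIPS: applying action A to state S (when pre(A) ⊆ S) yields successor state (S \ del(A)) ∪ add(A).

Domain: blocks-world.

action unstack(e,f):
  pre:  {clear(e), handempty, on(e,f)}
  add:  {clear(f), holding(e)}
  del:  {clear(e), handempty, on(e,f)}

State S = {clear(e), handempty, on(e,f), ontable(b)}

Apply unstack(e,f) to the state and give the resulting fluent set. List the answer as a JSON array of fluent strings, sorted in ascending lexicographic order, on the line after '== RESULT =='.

Progress:
  pre ⊆ S: {clear(e), handempty, on(e,f)} ⊆ S  — applicable
  S \ del = {ontable(b)}
  ∪ add   = {clear(f), holding(e), ontable(b)}

== RESULT ==
["clear(f)", "holding(e)", "ontable(b)"]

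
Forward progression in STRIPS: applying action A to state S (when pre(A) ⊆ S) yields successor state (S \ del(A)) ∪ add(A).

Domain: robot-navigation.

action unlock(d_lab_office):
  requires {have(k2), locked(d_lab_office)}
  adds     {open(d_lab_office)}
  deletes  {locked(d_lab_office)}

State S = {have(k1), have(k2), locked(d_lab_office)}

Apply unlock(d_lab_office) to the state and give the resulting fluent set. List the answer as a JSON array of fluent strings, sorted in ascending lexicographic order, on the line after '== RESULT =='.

Progress:
  pre ⊆ S: {have(k2), locked(d_lab_office)} ⊆ S  — applicable
  S \ del = {have(k1), have(k2)}
  ∪ add   = {have(k1), have(k2), open(d_lab_office)}

== RESULT ==
["have(k1)", "have(k2)", "open(d_lab_office)"]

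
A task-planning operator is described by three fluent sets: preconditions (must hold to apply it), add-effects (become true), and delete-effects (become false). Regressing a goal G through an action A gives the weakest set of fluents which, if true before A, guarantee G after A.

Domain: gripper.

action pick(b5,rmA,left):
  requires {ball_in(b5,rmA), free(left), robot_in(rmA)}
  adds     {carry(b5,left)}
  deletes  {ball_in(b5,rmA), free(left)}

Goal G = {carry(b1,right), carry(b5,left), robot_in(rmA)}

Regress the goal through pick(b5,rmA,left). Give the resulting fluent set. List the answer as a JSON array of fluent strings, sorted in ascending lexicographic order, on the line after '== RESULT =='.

Compute (G \ add) ∪ pre:
  G ∩ del = {}  (empty — regression defined)
  G \ add = {carry(b1,right), carry(b5,left), robot_in(rmA)} \ {carry(b5,left)} = {carry(b1,right), robot_in(rmA)}
  ∪ pre   = {carry(b1,right), robot_in(rmA)} ∪ {ball_in(b5,rmA), free(left), robot_in(rmA)}
          = {ball_in(b5,rmA), carry(b1,right), free(left), robot_in(rmA)}

== RESULT ==
["ball_in(b5,rmA)", "carry(b1,right)", "free(left)", "robot_in(rmA)"]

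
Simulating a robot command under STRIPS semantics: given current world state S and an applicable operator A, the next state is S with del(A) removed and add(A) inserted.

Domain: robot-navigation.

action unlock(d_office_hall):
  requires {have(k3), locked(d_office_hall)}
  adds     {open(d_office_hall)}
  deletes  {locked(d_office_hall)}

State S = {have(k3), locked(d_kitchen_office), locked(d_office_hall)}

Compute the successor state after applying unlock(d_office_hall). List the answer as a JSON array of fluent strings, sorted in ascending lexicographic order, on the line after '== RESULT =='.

Compute (S \ del) ∪ add:
  pre ⊆ S: {have(k3), locked(d_office_hall)} ⊆ S  — applicable
  S \ del = {have(k3), locked(d_kitchen_office)}
  ∪ add   = {have(k3), locked(d_kitchen_office), open(d_office_hall)}

== RESULT ==
["have(k3)", "locked(d_kitchen_office)", "open(d_office_hall)"]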